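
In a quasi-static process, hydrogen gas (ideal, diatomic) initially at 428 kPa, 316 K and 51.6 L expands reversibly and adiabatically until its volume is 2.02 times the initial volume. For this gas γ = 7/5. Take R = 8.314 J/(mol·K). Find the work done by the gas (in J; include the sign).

13500 J

n = P₁V₁/(RT₁) = 428×51.6/(8.314×316) = 8.41 mol.
Adiabatic: TV^(γ−1) = const ⇒ T₂ = 316×(0.495)^0.400 = 239 K; PV^γ = const ⇒ P₂ = 160 kPa.
ΔU = nCvΔT = 8.41×20.8×(239−316) = -13500 J.
Q = 0 for an adiabatic process, so W = −ΔU = 13500 J.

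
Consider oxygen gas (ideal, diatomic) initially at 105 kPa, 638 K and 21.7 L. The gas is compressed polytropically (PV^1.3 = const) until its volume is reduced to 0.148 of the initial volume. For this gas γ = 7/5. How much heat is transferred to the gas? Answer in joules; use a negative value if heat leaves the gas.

-1470 J

n = P₁V₁/(RT₁) = 105×21.7/(8.314×638) = 0.430 mol.
Polytropic n=1.3: T₂ = T₁(V₁/V₂)^(n−1) = 638×(6.76)^0.30 = 1130 K; P₂ = P₁(V₁/V₂)^n = 1260 kPa.
W = (P₁V₁−P₂V₂)/(n−1) = (105×21.7−1260×3.21)/0.30 = -5880 J.
ΔU = nCvΔT = 0.430×20.8×(1130−638) = 4410 J.
Q = ΔU + W = -1470 J.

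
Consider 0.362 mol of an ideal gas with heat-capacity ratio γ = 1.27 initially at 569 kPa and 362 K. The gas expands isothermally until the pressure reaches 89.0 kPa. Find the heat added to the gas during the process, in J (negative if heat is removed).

2020 J

V₁ = nRT₁/P₁ = 0.362×8.314×362/569 = 1.91 L.
Isothermal: T stays 362 K; PV = const ⇒ V₂ = 12.2 L, P₂ = 89.0 kPa.
ΔU = 0 (ideal gas, T constant).
W = nRT ln(V₂/V₁) = 0.362×8.314×362×ln(6.39) = 2020 J.
Q = ΔU + W = 2020 J.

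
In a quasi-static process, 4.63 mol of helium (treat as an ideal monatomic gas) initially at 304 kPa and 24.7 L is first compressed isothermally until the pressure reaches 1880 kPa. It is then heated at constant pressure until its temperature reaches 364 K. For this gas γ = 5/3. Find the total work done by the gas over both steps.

T₁ = P₁V₁/(nR) = 304×24.7/(4.63×8.314) = 195 K.
Step 1 — Isothermal: T stays 195 K; PV = const ⇒ V₂ = 3.99 L, P₂ = 1880 kPa.
ΔU = 0 (ideal gas, T constant).
W = nRT ln(V₂/V₁) = 4.63×8.314×195×ln(0.162) = -13700 J.
Q = ΔU + W = -13700 J.
State after step 1: P = 1880 kPa, V = 3.99 L, T = 195 K.
Step 2 — Isobaric: P stays 1880 kPa; V/T = const ⇒ T₂ = 364 K, V₂ = 7.45 L.
W = PΔV = 1880×(7.45−3.99) kPa·L = 6500 J.
ΔU = nCvΔT = 4.63×12.5×(364−195) = 9750 J.
Q = ΔU + W = nCpΔT = 16300 J.
Net over both steps: W = -7180 J, Q = 2580 J, ΔU = 9750 J.

-7180 J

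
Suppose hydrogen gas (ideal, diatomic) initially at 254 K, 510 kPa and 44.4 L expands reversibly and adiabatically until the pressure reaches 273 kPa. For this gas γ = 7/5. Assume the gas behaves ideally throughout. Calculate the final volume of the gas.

69.4 L

Adiabatic: T₂/T₁ = (P₂/P₁)^((γ−1)/γ) ⇒ T₂ = 254×(0.535)^0.286 = 212 K; V₂ = 69.4 L.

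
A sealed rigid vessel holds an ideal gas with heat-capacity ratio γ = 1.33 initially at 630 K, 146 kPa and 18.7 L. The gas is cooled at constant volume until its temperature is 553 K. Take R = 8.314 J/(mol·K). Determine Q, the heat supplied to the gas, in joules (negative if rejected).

-1010 J

n = P₁V₁/(RT₁) = 146×18.7/(8.314×630) = 0.521 mol.
Isochoric: V stays 18.7 L; P/T = const ⇒ T₂ = 553 K, P₂ = 128 kPa.
W = 0 (no volume change).
ΔU = nCvΔT = 0.521×25.2×(553−630) = -1010 J.
Q = ΔU = -1010 J.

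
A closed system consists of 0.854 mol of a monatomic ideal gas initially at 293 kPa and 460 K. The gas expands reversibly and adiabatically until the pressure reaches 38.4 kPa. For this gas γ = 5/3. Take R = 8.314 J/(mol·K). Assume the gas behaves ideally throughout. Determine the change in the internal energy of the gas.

-2730 J

V₁ = nRT₁/P₁ = 0.854×8.314×460/293 = 11.1 L.
Adiabatic: T₂/T₁ = (P₂/P₁)^((γ−1)/γ) ⇒ T₂ = 460×(0.131)^0.400 = 204 K; V₂ = 37.7 L.
For an ideal gas ΔU = nCvΔT with Cv = (3/2)R = 12.5 J/(mol·K).
ΔU = 0.854×12.5×(204−460) = -2730 J.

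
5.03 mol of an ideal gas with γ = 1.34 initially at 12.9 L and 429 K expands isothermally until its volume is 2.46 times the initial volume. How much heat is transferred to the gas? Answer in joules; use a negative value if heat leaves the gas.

P₁ = nRT₁/V₁ = 5.03×8.314×429/12.9 = 1390 kPa.
Isothermal: T stays 429 K; PV = const ⇒ V₂ = 31.7 L, P₂ = 565 kPa.
ΔU = 0 (ideal gas, T constant).
W = nRT ln(V₂/V₁) = 5.03×8.314×429×ln(2.46) = 16100 J.
Q = ΔU + W = 16100 J.

16100 J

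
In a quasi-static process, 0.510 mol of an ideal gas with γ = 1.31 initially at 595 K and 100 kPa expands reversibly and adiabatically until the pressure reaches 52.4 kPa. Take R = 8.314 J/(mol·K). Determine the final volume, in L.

V₁ = nRT₁/P₁ = 0.510×8.314×595/100 = 25.2 L.
Adiabatic: T₂/T₁ = (P₂/P₁)^((γ−1)/γ) ⇒ T₂ = 595×(0.524)^0.237 = 511 K; V₂ = 41.3 L.

41.3 L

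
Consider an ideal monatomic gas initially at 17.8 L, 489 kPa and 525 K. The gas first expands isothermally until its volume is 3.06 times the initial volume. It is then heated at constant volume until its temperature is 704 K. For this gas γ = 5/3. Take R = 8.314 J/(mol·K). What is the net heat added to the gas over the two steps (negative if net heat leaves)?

n = P₁V₁/(RT₁) = 489×17.8/(8.314×525) = 1.99 mol.
Step 1 — Isothermal: T stays 525 K; PV = const ⇒ V₂ = 54.5 L, P₂ = 160 kPa.
ΔU = 0 (ideal gas, T constant).
W = nRT ln(V₂/V₁) = 1.99×8.314×525×ln(3.06) = 9730 J.
Q = ΔU + W = 9730 J.
State after step 1: P = 160 kPa, V = 54.5 L, T = 525 K.
Step 2 — Isochoric: V stays 54.5 L; P/T = const ⇒ T₂ = 704 K, P₂ = 214 kPa.
W = 0 (no volume change).
ΔU = nCvΔT = 1.99×12.5×(704−525) = 4450 J.
Q = ΔU = 4450 J.
Net over both steps: W = 9730 J, Q = 14200 J, ΔU = 4450 J.

14200 J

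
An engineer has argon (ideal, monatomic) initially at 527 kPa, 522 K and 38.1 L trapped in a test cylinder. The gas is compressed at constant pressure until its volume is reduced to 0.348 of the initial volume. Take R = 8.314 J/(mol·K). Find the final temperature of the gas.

182 K

Isobaric: P stays 527 kPa; V/T = const ⇒ T₂ = 182 K, V₂ = 13.3 L.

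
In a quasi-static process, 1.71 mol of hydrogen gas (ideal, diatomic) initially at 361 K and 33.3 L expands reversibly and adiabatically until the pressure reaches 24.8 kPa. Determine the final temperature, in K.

214 K

P₁ = nRT₁/V₁ = 1.71×8.314×361/33.3 = 154 kPa.
Adiabatic: T₂/T₁ = (P₂/P₁)^((γ−1)/γ) ⇒ T₂ = 361×(0.161)^0.286 = 214 K; V₂ = 123 L.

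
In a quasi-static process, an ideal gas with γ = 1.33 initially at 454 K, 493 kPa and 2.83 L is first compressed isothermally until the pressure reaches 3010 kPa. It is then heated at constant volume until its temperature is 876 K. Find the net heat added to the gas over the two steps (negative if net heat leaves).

1410 J

n = P₁V₁/(RT₁) = 493×2.83/(8.314×454) = 0.370 mol.
Step 1 — Isothermal: T stays 454 K; PV = const ⇒ V₂ = 0.464 L, P₂ = 3010 kPa.
ΔU = 0 (ideal gas, T constant).
W = nRT ln(V₂/V₁) = 0.370×8.314×454×ln(0.164) = -2520 J.
Q = ΔU + W = -2520 J.
State after step 1: P = 3010 kPa, V = 0.464 L, T = 454 K.
Step 2 — Isochoric: V stays 0.464 L; P/T = const ⇒ T₂ = 876 K, P₂ = 5810 kPa.
W = 0 (no volume change).
ΔU = nCvΔT = 0.370×25.2×(876−454) = 3930 J.
Q = ΔU = 3930 J.
Net over both steps: W = -2520 J, Q = 1410 J, ΔU = 3930 J.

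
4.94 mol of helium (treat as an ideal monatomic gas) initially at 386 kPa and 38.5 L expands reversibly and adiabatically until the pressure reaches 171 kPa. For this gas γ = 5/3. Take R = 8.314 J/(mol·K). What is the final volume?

T₁ = P₁V₁/(nR) = 386×38.5/(4.94×8.314) = 362 K.
Adiabatic: T₂/T₁ = (P₂/P₁)^((γ−1)/γ) ⇒ T₂ = 362×(0.443)^0.400 = 261 K; V₂ = 62.8 L.

62.8 L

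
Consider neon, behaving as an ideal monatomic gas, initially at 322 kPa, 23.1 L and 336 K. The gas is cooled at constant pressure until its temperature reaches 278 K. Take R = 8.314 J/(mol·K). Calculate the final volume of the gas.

Isobaric: P stays 322 kPa; V/T = const ⇒ T₂ = 278 K, V₂ = 19.1 L.

19.1 L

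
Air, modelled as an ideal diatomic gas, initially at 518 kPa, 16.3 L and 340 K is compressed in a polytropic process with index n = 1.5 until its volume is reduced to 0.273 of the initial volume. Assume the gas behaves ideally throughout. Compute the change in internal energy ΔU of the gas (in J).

19300 J

n = P₁V₁/(RT₁) = 518×16.3/(8.314×340) = 2.99 mol.
Polytropic n=1.5: T₂ = T₁(V₁/V₂)^(n−1) = 340×(3.66)^0.50 = 651 K; P₂ = P₁(V₁/V₂)^n = 3630 kPa.
For an ideal gas ΔU = nCvΔT with Cv = (5/2)R = 20.8 J/(mol·K).
ΔU = 2.99×20.8×(651−340) = 19300 J.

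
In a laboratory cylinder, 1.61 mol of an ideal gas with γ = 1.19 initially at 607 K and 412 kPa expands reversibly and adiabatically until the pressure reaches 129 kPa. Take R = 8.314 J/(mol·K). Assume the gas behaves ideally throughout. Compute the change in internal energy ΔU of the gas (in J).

V₁ = nRT₁/P₁ = 1.61×8.314×607/412 = 19.7 L.
Adiabatic: T₂/T₁ = (P₂/P₁)^((γ−1)/γ) ⇒ T₂ = 607×(0.313)^0.160 = 504 K; V₂ = 52.3 L.
For an ideal gas ΔU = nCvΔT with Cv = R/(γ−1) = 43.8 J/(mol·K).
ΔU = 1.61×43.8×(504−607) = -7240 J.

-7240 J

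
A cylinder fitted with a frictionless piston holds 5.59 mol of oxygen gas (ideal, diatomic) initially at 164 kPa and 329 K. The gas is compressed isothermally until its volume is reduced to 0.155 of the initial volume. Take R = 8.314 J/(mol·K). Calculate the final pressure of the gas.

V₁ = nRT₁/P₁ = 5.59×8.314×329/164 = 93.2 L.
Isothermal: T stays 329 K; PV = const ⇒ V₂ = 14.5 L, P₂ = 1060 kPa.

1060 kPa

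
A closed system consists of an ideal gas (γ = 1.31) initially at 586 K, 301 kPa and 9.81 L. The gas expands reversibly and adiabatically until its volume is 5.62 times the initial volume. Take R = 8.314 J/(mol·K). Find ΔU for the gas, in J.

-3950 J

n = P₁V₁/(RT₁) = 301×9.81/(8.314×586) = 0.606 mol.
Adiabatic: TV^(γ−1) = const ⇒ T₂ = 586×(0.178)^0.310 = 343 K; PV^γ = const ⇒ P₂ = 31.4 kPa.
For an ideal gas ΔU = nCvΔT with Cv = R/(γ−1) = 26.8 J/(mol·K).
ΔU = 0.606×26.8×(343−586) = -3950 J.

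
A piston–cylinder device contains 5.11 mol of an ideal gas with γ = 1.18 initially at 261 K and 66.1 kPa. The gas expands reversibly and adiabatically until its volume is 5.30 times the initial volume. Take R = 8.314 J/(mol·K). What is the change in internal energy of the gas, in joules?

V₁ = nRT₁/P₁ = 5.11×8.314×261/66.1 = 168 L.
Adiabatic: TV^(γ−1) = const ⇒ T₂ = 261×(0.189)^0.180 = 193 K; PV^γ = const ⇒ P₂ = 9.24 kPa.
For an ideal gas ΔU = nCvΔT with Cv = R/(γ−1) = 46.2 J/(mol·K).
ΔU = 5.11×46.2×(193−261) = -16000 J.

-16000 J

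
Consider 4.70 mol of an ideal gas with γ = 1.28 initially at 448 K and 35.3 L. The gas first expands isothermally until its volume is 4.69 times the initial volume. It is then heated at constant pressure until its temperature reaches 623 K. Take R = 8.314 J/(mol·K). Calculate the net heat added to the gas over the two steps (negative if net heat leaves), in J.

P₁ = nRT₁/V₁ = 4.70×8.314×448/35.3 = 496 kPa.
Step 1 — Isothermal: T stays 448 K; PV = const ⇒ V₂ = 166 L, P₂ = 106 kPa.
ΔU = 0 (ideal gas, T constant).
W = nRT ln(V₂/V₁) = 4.70×8.314×448×ln(4.69) = 27100 J.
Q = ΔU + W = 27100 J.
State after step 1: P = 106 kPa, V = 166 L, T = 448 K.
Step 2 — Isobaric: P stays 106 kPa; V/T = const ⇒ T₂ = 623 K, V₂ = 230 L.
W = PΔV = 106×(230−166) kPa·L = 6840 J.
ΔU = nCvΔT = 4.70×29.7×(623−448) = 24400 J.
Q = ΔU + W = nCpΔT = 31300 J.
Net over both steps: W = 33900 J, Q = 58300 J, ΔU = 24400 J.

58300 J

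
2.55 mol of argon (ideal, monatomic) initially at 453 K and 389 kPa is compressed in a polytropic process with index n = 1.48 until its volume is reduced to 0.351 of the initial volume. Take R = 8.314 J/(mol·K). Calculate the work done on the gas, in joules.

V₁ = nRT₁/P₁ = 2.55×8.314×453/389 = 24.7 L.
Polytropic n=1.48: T₂ = T₁(V₁/V₂)^(n−1) = 453×(2.85)^0.48 = 749 K; P₂ = P₁(V₁/V₂)^n = 1830 kPa.
W = (P₁V₁−P₂V₂)/(n−1) = (389×24.7−1830×8.67)/0.48 = -13100 J.
Work done on the gas = −W_by = 13100 J.

13100 J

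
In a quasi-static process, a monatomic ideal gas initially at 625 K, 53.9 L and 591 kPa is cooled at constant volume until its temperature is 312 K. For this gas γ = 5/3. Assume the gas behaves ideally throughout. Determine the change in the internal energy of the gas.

-23900 J

n = P₁V₁/(RT₁) = 591×53.9/(8.314×625) = 6.13 mol.
Isochoric: V stays 53.9 L; P/T = const ⇒ T₂ = 312 K, P₂ = 295 kPa.
For an ideal gas ΔU = nCvΔT with Cv = (3/2)R = 12.5 J/(mol·K).
ΔU = 6.13×12.5×(312−625) = -23900 J.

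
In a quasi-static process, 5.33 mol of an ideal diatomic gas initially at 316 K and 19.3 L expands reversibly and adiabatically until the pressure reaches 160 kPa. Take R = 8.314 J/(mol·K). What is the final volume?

56.8 L

P₁ = nRT₁/V₁ = 5.33×8.314×316/19.3 = 726 kPa.
Adiabatic: T₂/T₁ = (P₂/P₁)^((γ−1)/γ) ⇒ T₂ = 316×(0.221)^0.286 = 205 K; V₂ = 56.8 L.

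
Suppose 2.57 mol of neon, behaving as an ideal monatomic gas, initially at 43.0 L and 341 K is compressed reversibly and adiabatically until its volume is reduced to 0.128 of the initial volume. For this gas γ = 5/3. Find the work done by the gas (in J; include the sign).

-32100 J

P₁ = nRT₁/V₁ = 2.57×8.314×341/43.0 = 169 kPa.
Adiabatic: TV^(γ−1) = const ⇒ T₂ = 341×(7.81)^0.667 = 1340 K; PV^γ = const ⇒ P₂ = 5210 kPa.
ΔU = nCvΔT = 2.57×12.5×(1340−341) = 32100 J.
Q = 0 for an adiabatic process, so W = −ΔU = -32100 J.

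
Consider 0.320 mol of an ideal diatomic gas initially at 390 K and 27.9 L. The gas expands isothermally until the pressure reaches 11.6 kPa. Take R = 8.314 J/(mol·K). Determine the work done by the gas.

1210 J

P₁ = nRT₁/V₁ = 0.320×8.314×390/27.9 = 37.2 kPa.
Isothermal: T stays 390 K; PV = const ⇒ V₂ = 89.4 L, P₂ = 11.6 kPa.
W = nRT ln(V₂/V₁) = 0.320×8.314×390×ln(3.21) = 1210 J.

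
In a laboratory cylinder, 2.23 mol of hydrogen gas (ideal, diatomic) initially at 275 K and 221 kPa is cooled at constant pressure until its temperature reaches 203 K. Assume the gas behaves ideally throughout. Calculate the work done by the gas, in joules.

-1330 J

V₁ = nRT₁/P₁ = 2.23×8.314×275/221 = 23.1 L.
Isobaric: P stays 221 kPa; V/T = const ⇒ T₂ = 203 K, V₂ = 17.0 L.
W = PΔV = 221×(17.0−23.1) kPa·L = -1330 J.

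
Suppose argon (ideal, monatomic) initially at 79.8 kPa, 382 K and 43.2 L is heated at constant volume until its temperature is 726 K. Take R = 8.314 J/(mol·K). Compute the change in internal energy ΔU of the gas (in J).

4660 J

n = P₁V₁/(RT₁) = 79.8×43.2/(8.314×382) = 1.09 mol.
Isochoric: V stays 43.2 L; P/T = const ⇒ T₂ = 726 K, P₂ = 152 kPa.
For an ideal gas ΔU = nCvΔT with Cv = (3/2)R = 12.5 J/(mol·K).
ΔU = 1.09×12.5×(726−382) = 4660 J.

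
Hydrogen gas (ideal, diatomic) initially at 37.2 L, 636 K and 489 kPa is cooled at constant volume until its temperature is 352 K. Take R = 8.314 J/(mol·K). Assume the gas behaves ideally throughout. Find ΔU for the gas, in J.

n = P₁V₁/(RT₁) = 489×37.2/(8.314×636) = 3.44 mol.
Isochoric: V stays 37.2 L; P/T = const ⇒ T₂ = 352 K, P₂ = 271 kPa.
For an ideal gas ΔU = nCvΔT with Cv = (5/2)R = 20.8 J/(mol·K).
ΔU = 3.44×20.8×(352−636) = -20300 J.

-20300 J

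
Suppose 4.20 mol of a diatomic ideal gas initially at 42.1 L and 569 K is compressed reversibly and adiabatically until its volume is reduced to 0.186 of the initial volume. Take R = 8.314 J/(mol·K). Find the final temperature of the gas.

1120 K

P₁ = nRT₁/V₁ = 4.20×8.314×569/42.1 = 472 kPa.
Adiabatic: TV^(γ−1) = const ⇒ T₂ = 569×(5.38)^0.400 = 1120 K; PV^γ = const ⇒ P₂ = 4970 kPa.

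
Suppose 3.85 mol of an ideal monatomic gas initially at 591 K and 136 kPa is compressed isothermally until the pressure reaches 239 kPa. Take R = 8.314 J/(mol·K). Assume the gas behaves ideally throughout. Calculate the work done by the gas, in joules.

V₁ = nRT₁/P₁ = 3.85×8.314×591/136 = 139 L.
Isothermal: T stays 591 K; PV = const ⇒ V₂ = 79.2 L, P₂ = 239 kPa.
W = nRT ln(V₂/V₁) = 3.85×8.314×591×ln(0.569) = -10700 J.

-10700 J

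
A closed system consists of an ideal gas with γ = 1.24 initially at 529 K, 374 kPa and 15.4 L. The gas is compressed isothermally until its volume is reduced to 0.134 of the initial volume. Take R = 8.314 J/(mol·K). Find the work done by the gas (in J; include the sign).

-11600 J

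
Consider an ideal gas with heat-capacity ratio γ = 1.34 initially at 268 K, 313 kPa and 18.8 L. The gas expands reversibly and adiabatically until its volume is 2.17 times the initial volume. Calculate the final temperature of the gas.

206 K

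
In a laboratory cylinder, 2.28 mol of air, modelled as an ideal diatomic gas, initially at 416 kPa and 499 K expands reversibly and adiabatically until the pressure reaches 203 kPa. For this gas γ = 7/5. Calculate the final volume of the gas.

V₁ = nRT₁/P₁ = 2.28×8.314×499/416 = 22.7 L.
Adiabatic: T₂/T₁ = (P₂/P₁)^((γ−1)/γ) ⇒ T₂ = 499×(0.488)^0.286 = 407 K; V₂ = 38.0 L.

38.0 L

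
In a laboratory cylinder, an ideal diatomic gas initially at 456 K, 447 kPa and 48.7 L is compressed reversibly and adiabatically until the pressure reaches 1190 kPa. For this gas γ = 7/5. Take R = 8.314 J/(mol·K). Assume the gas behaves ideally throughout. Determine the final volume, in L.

24.2 L

Adiabatic: T₂/T₁ = (P₂/P₁)^((γ−1)/γ) ⇒ T₂ = 456×(2.66)^0.286 = 603 K; V₂ = 24.2 L.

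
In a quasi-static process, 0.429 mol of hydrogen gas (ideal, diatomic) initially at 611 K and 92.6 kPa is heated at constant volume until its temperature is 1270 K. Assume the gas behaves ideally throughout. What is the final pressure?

192 kPa

V₁ = nRT₁/P₁ = 0.429×8.314×611/92.6 = 23.5 L.
Isochoric: V stays 23.5 L; P/T = const ⇒ T₂ = 1270 K, P₂ = 192 kPa.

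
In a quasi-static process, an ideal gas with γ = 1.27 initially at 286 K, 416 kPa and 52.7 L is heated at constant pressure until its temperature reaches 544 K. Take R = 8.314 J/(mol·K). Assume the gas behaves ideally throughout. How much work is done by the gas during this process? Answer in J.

n = P₁V₁/(RT₁) = 416×52.7/(8.314×286) = 9.22 mol.
Isobaric: P stays 416 kPa; V/T = const ⇒ T₂ = 544 K, V₂ = 100 L.
W = PΔV = 416×(100−52.7) kPa·L = 19800 J.

19800 J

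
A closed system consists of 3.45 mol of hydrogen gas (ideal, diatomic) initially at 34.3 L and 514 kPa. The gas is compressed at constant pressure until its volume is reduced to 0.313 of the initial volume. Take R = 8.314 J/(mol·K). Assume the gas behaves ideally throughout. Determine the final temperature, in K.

T₁ = P₁V₁/(nR) = 514×34.3/(3.45×8.314) = 615 K.
Isobaric: P stays 514 kPa; V/T = const ⇒ T₂ = 192 K, V₂ = 10.7 L.

192 K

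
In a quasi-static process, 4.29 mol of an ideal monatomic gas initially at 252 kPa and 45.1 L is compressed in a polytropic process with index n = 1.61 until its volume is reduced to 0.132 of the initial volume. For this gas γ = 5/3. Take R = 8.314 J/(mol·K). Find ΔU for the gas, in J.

41600 J

T₁ = P₁V₁/(nR) = 252×45.1/(4.29×8.314) = 319 K.
Polytropic n=1.61: T₂ = T₁(V₁/V₂)^(n−1) = 319×(7.58)^0.61 = 1100 K; P₂ = P₁(V₁/V₂)^n = 6570 kPa.
For an ideal gas ΔU = nCvΔT with Cv = (3/2)R = 12.5 J/(mol·K).
ΔU = 4.29×12.5×(1100−319) = 41600 J.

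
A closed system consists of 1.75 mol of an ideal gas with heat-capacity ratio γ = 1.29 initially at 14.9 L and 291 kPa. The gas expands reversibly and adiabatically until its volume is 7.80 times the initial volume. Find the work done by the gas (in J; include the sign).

6710 J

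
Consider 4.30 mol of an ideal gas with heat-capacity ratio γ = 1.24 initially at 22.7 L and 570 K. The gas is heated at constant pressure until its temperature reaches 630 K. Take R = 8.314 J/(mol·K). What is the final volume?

25.1 L

P₁ = nRT₁/V₁ = 4.30×8.314×570/22.7 = 898 kPa.
Isobaric: P stays 898 kPa; V/T = const ⇒ T₂ = 630 K, V₂ = 25.1 L.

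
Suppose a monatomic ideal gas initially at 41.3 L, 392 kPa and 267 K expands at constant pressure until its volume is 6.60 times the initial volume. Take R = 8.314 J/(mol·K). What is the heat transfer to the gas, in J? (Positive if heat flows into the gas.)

227000 J

n = P₁V₁/(RT₁) = 392×41.3/(8.314×267) = 7.29 mol.
Isobaric: P stays 392 kPa; V/T = const ⇒ T₂ = 1760 K, V₂ = 273 L.
W = PΔV = 392×(273−41.3) kPa·L = 90700 J.
ΔU = nCvΔT = 7.29×12.5×(1760−267) = 136000 J.
Q = ΔU + W = nCpΔT = 227000 J.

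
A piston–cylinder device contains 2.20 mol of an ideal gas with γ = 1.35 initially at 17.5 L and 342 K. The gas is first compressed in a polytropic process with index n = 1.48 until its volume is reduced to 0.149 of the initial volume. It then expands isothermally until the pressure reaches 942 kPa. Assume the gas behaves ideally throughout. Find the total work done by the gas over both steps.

9370 J

P₁ = nRT₁/V₁ = 2.20×8.314×342/17.5 = 357 kPa.
Step 1 — Polytropic n=1.48: T₂ = T₁(V₁/V₂)^(n−1) = 342×(6.71)^0.48 = 853 K; P₂ = P₁(V₁/V₂)^n = 5980 kPa.
W = (P₁V₁−P₂V₂)/(n−1) = (357×17.5−5980×2.61)/0.48 = -19500 J.
ΔU = nCvΔT = 2.20×23.8×(853−342) = 26700 J.
Q = ΔU + W = 7230 J.
State after step 1: P = 5980 kPa, V = 2.61 L, T = 853 K.
Step 2 — Isothermal: T stays 853 K; PV = const ⇒ V₂ = 16.6 L, P₂ = 942 kPa.
ΔU = 0 (ideal gas, T constant).
W = nRT ln(V₂/V₁) = 2.20×8.314×853×ln(6.35) = 28800 J.
Q = ΔU + W = 28800 J.
Net over both steps: W = 9370 J, Q = 36100 J, ΔU = 26700 J.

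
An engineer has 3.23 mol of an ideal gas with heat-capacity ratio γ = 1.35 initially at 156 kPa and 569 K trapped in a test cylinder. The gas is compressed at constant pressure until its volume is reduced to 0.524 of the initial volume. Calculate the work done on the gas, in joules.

V₁ = nRT₁/P₁ = 3.23×8.314×569/156 = 97.9 L.
Isobaric: P stays 156 kPa; V/T = const ⇒ T₂ = 298 K, V₂ = 51.3 L.
W = PΔV = 156×(51.3−97.9) kPa·L = -7270 J.
Work done on the gas = −W_by = 7270 J.

7270 J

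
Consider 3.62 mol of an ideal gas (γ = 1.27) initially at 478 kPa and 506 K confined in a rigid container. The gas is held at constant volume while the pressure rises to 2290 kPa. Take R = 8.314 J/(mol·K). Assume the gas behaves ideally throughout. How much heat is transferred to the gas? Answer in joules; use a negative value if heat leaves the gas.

V₁ = nRT₁/P₁ = 3.62×8.314×506/478 = 31.9 L.
Isochoric: V stays 31.9 L; P/T = const ⇒ T₂ = 2420 K, P₂ = 2290 kPa.
W = 0 (no volume change).
ΔU = nCvΔT = 3.62×30.8×(2420−506) = 214000 J.
Q = ΔU = 214000 J.

214000 J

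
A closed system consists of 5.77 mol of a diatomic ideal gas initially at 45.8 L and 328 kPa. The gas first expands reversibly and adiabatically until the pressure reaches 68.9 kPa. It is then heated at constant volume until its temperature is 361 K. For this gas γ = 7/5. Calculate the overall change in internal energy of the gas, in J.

T₁ = P₁V₁/(nR) = 328×45.8/(5.77×8.314) = 313 K.
Step 1 — Adiabatic: T₂/T₁ = (P₂/P₁)^((γ−1)/γ) ⇒ T₂ = 313×(0.210)^0.286 = 201 K; V₂ = 140 L.
ΔU = nCvΔT = 5.77×20.8×(201−313) = -13500 J.
Q = 0 for an adiabatic process, so W = −ΔU = 13500 J.
State after step 1: P = 68.9 kPa, V = 140 L, T = 201 K.
Step 2 — Isochoric: V stays 140 L; P/T = const ⇒ T₂ = 361 K, P₂ = 124 kPa.
W = 0 (no volume change).
ΔU = nCvΔT = 5.77×20.8×(361−201) = 19200 J.
Q = ΔU = 19200 J.
Net over both steps: W = 13500 J, Q = 19200 J, ΔU = 5740 J.

5740 J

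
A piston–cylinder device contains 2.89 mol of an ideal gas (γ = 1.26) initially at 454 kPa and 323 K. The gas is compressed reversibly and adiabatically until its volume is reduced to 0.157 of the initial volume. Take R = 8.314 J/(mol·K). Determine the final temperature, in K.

V₁ = nRT₁/P₁ = 2.89×8.314×323/454 = 17.1 L.
Adiabatic: TV^(γ−1) = const ⇒ T₂ = 323×(6.37)^0.260 = 523 K; PV^γ = const ⇒ P₂ = 4680 kPa.

523 K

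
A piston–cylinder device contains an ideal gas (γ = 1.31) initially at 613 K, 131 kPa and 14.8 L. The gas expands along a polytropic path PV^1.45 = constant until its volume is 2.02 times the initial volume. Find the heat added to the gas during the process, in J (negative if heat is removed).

-528 J

n = P₁V₁/(RT₁) = 131×14.8/(8.314×613) = 0.380 mol.
Polytropic n=1.45: T₂ = T₁(V₁/V₂)^(n−1) = 613×(0.495)^0.45 = 447 K; P₂ = P₁(V₁/V₂)^n = 47.3 kPa.
W = (P₁V₁−P₂V₂)/(n−1) = (131×14.8−47.3×29.9)/0.45 = 1170 J.
ΔU = nCvΔT = 0.380×26.8×(447−613) = -1700 J.
Q = ΔU + W = -528 J.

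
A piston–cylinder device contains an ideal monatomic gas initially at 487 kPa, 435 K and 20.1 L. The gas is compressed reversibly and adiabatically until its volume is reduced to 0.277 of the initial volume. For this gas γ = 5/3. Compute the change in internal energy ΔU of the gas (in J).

n = P₁V₁/(RT₁) = 487×20.1/(8.314×435) = 2.71 mol.
Adiabatic: TV^(γ−1) = const ⇒ T₂ = 435×(3.61)^0.667 = 1020 K; PV^γ = const ⇒ P₂ = 4140 kPa.
For an ideal gas ΔU = nCvΔT with Cv = (3/2)R = 12.5 J/(mol·K).
ΔU = 2.71×12.5×(1020−435) = 19900 J.

19900 J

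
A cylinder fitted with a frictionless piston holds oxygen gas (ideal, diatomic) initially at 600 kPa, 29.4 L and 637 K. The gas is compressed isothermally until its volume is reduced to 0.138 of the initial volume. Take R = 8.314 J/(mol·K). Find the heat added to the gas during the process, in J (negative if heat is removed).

-34900 J

n = P₁V₁/(RT₁) = 600×29.4/(8.314×637) = 3.33 mol.
Isothermal: T stays 637 K; PV = const ⇒ V₂ = 4.06 L, P₂ = 4350 kPa.
ΔU = 0 (ideal gas, T constant).
W = nRT ln(V₂/V₁) = 3.33×8.314×637×ln(0.138) = -34900 J.
Q = ΔU + W = -34900 J.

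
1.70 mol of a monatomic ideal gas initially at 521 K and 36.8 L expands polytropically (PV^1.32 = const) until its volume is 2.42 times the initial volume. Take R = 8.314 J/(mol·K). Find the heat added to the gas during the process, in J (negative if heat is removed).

P₁ = nRT₁/V₁ = 1.70×8.314×521/36.8 = 200 kPa.
Polytropic n=1.32: T₂ = T₁(V₁/V₂)^(n−1) = 521×(0.413)^0.32 = 393 K; P₂ = P₁(V₁/V₂)^n = 62.3 kPa.
W = (P₁V₁−P₂V₂)/(n−1) = (200×36.8−62.3×89.1)/0.32 = 5670 J.
ΔU = nCvΔT = 1.70×12.5×(393−521) = -2720 J.
Q = ΔU + W = 2950 J.

2950 J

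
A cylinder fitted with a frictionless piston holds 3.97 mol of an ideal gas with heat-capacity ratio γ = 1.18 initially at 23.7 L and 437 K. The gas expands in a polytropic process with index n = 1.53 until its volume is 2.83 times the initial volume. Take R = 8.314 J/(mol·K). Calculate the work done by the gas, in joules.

11500 J

P₁ = nRT₁/V₁ = 3.97×8.314×437/23.7 = 609 kPa.
Polytropic n=1.53: T₂ = T₁(V₁/V₂)^(n−1) = 437×(0.353)^0.53 = 252 K; P₂ = P₁(V₁/V₂)^n = 124 kPa.
W = (P₁V₁−P₂V₂)/(n−1) = (609×23.7−124×67.1)/0.53 = 11500 J.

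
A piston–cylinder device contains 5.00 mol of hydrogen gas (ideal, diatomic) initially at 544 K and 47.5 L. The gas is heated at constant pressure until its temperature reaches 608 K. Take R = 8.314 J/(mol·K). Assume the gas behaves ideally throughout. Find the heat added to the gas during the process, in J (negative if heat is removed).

P₁ = nRT₁/V₁ = 5.00×8.314×544/47.5 = 476 kPa.
Isobaric: P stays 476 kPa; V/T = const ⇒ T₂ = 608 K, V₂ = 53.1 L.
W = PΔV = 476×(53.1−47.5) kPa·L = 2660 J.
ΔU = nCvΔT = 5.00×20.8×(608−544) = 6650 J.
Q = ΔU + W = nCpΔT = 9310 J.

9310 J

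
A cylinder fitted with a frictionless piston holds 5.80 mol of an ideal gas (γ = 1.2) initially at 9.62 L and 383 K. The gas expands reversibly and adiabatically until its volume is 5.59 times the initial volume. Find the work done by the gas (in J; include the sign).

P₁ = nRT₁/V₁ = 5.80×8.314×383/9.62 = 1920 kPa.
Adiabatic: TV^(γ−1) = const ⇒ T₂ = 383×(0.179)^0.200 = 271 K; PV^γ = const ⇒ P₂ = 243 kPa.
ΔU = nCvΔT = 5.80×41.6×(271−383) = -26900 J.
Q = 0 for an adiabatic process, so W = −ΔU = 26900 J.

26900 J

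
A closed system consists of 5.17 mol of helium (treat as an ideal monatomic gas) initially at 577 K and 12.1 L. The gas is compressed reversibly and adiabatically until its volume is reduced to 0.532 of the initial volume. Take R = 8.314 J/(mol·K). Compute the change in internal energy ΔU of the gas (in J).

19500 J

P₁ = nRT₁/V₁ = 5.17×8.314×577/12.1 = 2050 kPa.
Adiabatic: TV^(γ−1) = const ⇒ T₂ = 577×(1.88)^0.667 = 879 K; PV^γ = const ⇒ P₂ = 5870 kPa.
For an ideal gas ΔU = nCvΔT with Cv = (3/2)R = 12.5 J/(mol·K).
ΔU = 5.17×12.5×(879−577) = 19500 J.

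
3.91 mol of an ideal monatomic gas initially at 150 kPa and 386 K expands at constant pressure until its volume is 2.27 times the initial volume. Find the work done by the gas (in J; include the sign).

V₁ = nRT₁/P₁ = 3.91×8.314×386/150 = 83.7 L.
Isobaric: P stays 150 kPa; V/T = const ⇒ T₂ = 876 K, V₂ = 190 L.
W = PΔV = 150×(190−83.7) kPa·L = 15900 J.

15900 J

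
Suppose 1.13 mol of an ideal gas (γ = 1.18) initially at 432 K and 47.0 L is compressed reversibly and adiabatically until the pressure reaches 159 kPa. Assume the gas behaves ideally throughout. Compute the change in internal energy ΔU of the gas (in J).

P₁ = nRT₁/V₁ = 1.13×8.314×432/47.0 = 86.4 kPa.
Adiabatic: T₂/T₁ = (P₂/P₁)^((γ−1)/γ) ⇒ T₂ = 432×(1.84)^0.153 = 474 K; V₂ = 28.0 L.
For an ideal gas ΔU = nCvΔT with Cv = R/(γ−1) = 46.2 J/(mol·K).
ΔU = 1.13×46.2×(474−432) = 2200 J.

2200 J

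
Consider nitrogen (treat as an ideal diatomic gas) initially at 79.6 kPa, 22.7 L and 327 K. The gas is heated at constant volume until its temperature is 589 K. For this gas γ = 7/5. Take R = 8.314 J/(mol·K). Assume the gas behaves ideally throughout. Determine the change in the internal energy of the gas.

n = P₁V₁/(RT₁) = 79.6×22.7/(8.314×327) = 0.665 mol.
Isochoric: V stays 22.7 L; P/T = const ⇒ T₂ = 589 K, P₂ = 143 kPa.
For an ideal gas ΔU = nCvΔT with Cv = (5/2)R = 20.8 J/(mol·K).
ΔU = 0.665×20.8×(589−327) = 3620 J.

3620 J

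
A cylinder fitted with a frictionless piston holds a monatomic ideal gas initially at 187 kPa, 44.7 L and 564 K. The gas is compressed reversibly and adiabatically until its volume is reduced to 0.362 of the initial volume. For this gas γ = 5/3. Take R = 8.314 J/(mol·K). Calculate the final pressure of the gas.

Adiabatic: TV^(γ−1) = const ⇒ T₂ = 564×(2.76)^0.667 = 1110 K; PV^γ = const ⇒ P₂ = 1020 kPa.

1020 kPa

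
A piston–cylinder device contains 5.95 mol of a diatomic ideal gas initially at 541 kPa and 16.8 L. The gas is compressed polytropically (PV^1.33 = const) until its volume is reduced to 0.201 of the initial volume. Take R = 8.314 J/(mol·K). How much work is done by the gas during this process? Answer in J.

T₁ = P₁V₁/(nR) = 541×16.8/(5.95×8.314) = 184 K.
Polytropic n=1.33: T₂ = T₁(V₁/V₂)^(n−1) = 184×(4.98)^0.33 = 312 K; P₂ = P₁(V₁/V₂)^n = 4570 kPa.
W = (P₁V₁−P₂V₂)/(n−1) = (541×16.8−4570×3.38)/0.33 = -19200 J.

-19200 J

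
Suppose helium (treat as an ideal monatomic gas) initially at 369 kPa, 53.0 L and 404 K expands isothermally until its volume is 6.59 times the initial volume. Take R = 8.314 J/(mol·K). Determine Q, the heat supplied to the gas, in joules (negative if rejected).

36900 J

n = P₁V₁/(RT₁) = 369×53.0/(8.314×404) = 5.82 mol.
Isothermal: T stays 404 K; PV = const ⇒ V₂ = 349 L, P₂ = 56.0 kPa.
ΔU = 0 (ideal gas, T constant).
W = nRT ln(V₂/V₁) = 5.82×8.314×404×ln(6.59) = 36900 J.
Q = ΔU + W = 36900 J.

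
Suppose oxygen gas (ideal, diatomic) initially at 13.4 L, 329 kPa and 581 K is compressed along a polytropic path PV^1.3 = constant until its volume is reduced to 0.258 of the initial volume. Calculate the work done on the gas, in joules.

7370 J

n = P₁V₁/(RT₁) = 329×13.4/(8.314×581) = 0.913 mol.
Polytropic n=1.3: T₂ = T₁(V₁/V₂)^(n−1) = 581×(3.88)^0.30 = 872 K; P₂ = P₁(V₁/V₂)^n = 1910 kPa.
W = (P₁V₁−P₂V₂)/(n−1) = (329×13.4−1910×3.46)/0.30 = -7370 J.
Work done on the gas = −W_by = 7370 J.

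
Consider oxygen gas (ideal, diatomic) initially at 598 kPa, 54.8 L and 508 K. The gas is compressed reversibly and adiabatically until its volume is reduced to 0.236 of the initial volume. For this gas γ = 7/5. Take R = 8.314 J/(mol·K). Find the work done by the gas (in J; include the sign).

n = P₁V₁/(RT₁) = 598×54.8/(8.314×508) = 7.76 mol.
Adiabatic: TV^(γ−1) = const ⇒ T₂ = 508×(4.24)^0.400 = 905 K; PV^γ = const ⇒ P₂ = 4510 kPa.
ΔU = nCvΔT = 7.76×20.8×(905−508) = 64000 J.
Q = 0 for an adiabatic process, so W = −ΔU = -64000 J.

-64000 J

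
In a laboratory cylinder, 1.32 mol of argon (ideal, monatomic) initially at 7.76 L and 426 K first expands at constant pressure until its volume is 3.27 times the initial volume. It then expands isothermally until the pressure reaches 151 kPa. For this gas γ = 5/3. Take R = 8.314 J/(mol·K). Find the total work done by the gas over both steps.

P₁ = nRT₁/V₁ = 1.32×8.314×426/7.76 = 602 kPa.
Step 1 — Isobaric: P stays 602 kPa; V/T = const ⇒ T₂ = 1390 K, V₂ = 25.4 L.
W = PΔV = 602×(25.4−7.76) kPa·L = 10600 J.
ΔU = nCvΔT = 1.32×12.5×(1390−426) = 15900 J.
Q = ΔU + W = nCpΔT = 26500 J.
State after step 1: P = 602 kPa, V = 25.4 L, T = 1390 K.
Step 2 — Isothermal: T stays 1390 K; PV = const ⇒ V₂ = 101 L, P₂ = 151 kPa.
ΔU = 0 (ideal gas, T constant).
W = nRT ln(V₂/V₁) = 1.32×8.314×1390×ln(3.99) = 21200 J.
Q = ΔU + W = 21200 J.
Net over both steps: W = 31800 J, Q = 47700 J, ΔU = 15900 J.

31800 J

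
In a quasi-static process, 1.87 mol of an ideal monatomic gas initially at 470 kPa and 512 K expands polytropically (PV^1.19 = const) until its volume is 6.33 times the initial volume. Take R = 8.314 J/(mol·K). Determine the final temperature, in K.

V₁ = nRT₁/P₁ = 1.87×8.314×512/470 = 16.9 L.
Polytropic n=1.19: T₂ = T₁(V₁/V₂)^(n−1) = 512×(0.158)^0.19 = 361 K; P₂ = P₁(V₁/V₂)^n = 52.3 kPa.

361 K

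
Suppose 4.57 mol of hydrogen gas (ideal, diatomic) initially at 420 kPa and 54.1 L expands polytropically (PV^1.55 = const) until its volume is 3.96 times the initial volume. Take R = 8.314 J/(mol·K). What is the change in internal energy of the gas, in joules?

-30200 J

T₁ = P₁V₁/(nR) = 420×54.1/(4.57×8.314) = 598 K.
Polytropic n=1.55: T₂ = T₁(V₁/V₂)^(n−1) = 598×(0.253)^0.55 = 281 K; P₂ = P₁(V₁/V₂)^n = 49.8 kPa.
For an ideal gas ΔU = nCvΔT with Cv = (5/2)R = 20.8 J/(mol·K).
ΔU = 4.57×20.8×(281−598) = -30200 J.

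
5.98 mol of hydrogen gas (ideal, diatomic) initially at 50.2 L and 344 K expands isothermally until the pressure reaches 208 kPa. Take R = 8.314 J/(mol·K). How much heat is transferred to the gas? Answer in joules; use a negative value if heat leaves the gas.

P₁ = nRT₁/V₁ = 5.98×8.314×344/50.2 = 341 kPa.
Isothermal: T stays 344 K; PV = const ⇒ V₂ = 82.2 L, P₂ = 208 kPa.
ΔU = 0 (ideal gas, T constant).
W = nRT ln(V₂/V₁) = 5.98×8.314×344×ln(1.64) = 8440 J.
Q = ΔU + W = 8440 J.

8440 J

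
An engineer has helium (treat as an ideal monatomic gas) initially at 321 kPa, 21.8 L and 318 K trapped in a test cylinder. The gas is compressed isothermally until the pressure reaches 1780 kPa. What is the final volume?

Isothermal: T stays 318 K; PV = const ⇒ V₂ = 3.93 L, P₂ = 1780 kPa.

3.93 L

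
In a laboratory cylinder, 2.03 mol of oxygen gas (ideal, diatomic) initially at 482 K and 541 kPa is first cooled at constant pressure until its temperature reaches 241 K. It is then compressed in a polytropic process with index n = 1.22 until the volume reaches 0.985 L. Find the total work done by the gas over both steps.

V₁ = nRT₁/P₁ = 2.03×8.314×482/541 = 15.0 L.
Step 1 — Isobaric: P stays 541 kPa; V/T = const ⇒ T₂ = 241 K, V₂ = 7.52 L.
W = PΔV = 541×(7.52−15.0) kPa·L = -4070 J.
ΔU = nCvΔT = 2.03×20.8×(241−482) = -10200 J.
Q = ΔU + W = nCpΔT = -14200 J.
State after step 1: P = 541 kPa, V = 7.52 L, T = 241 K.
Step 2 — Polytropic n=1.22: T₂ = T₁(V₁/V₂)^(n−1) = 241×(7.63)^0.22 = 377 K; P₂ = P₁(V₁/V₂)^n = 6460 kPa.
W = (P₁V₁−P₂V₂)/(n−1) = (541×7.52−6460×0.985)/0.22 = -10400 J.
ΔU = nCvΔT = 2.03×20.8×(377−241) = 5730 J.
Q = ΔU + W = -4690 J.
Net over both steps: W = -14500 J, Q = -18900 J, ΔU = -4440 J.

-14500 J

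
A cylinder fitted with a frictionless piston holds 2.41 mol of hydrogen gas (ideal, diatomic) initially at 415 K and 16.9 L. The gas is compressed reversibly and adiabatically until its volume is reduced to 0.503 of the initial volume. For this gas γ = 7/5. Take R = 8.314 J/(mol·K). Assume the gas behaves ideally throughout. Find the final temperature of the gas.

P₁ = nRT₁/V₁ = 2.41×8.314×415/16.9 = 492 kPa.
Adiabatic: TV^(γ−1) = const ⇒ T₂ = 415×(1.99)^0.400 = 546 K; PV^γ = const ⇒ P₂ = 1290 kPa.

546 K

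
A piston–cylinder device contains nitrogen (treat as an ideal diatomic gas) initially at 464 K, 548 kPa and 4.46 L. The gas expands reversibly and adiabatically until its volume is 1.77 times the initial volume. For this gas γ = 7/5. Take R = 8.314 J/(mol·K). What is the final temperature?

Adiabatic: TV^(γ−1) = const ⇒ T₂ = 464×(0.565)^0.400 = 369 K; PV^γ = const ⇒ P₂ = 246 kPa.

369 K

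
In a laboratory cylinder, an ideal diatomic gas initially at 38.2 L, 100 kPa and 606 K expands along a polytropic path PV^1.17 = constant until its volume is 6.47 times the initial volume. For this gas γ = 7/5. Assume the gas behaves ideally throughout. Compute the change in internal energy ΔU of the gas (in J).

n = P₁V₁/(RT₁) = 100×38.2/(8.314×606) = 0.758 mol.
Polytropic n=1.17: T₂ = T₁(V₁/V₂)^(n−1) = 606×(0.155)^0.17 = 441 K; P₂ = P₁(V₁/V₂)^n = 11.3 kPa.
For an ideal gas ΔU = nCvΔT with Cv = (5/2)R = 20.8 J/(mol·K).
ΔU = 0.758×20.8×(441−606) = -2600 J.

-2600 J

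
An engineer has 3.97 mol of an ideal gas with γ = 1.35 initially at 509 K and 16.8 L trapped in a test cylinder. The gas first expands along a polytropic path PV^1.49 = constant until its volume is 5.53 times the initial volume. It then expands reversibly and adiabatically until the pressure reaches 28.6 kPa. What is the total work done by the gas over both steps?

24200 J

P₁ = nRT₁/V₁ = 3.97×8.314×509/16.8 = 1000 kPa.
Step 1 — Polytropic n=1.49: T₂ = T₁(V₁/V₂)^(n−1) = 509×(0.181)^0.49 = 220 K; P₂ = P₁(V₁/V₂)^n = 78.2 kPa.
W = (P₁V₁−P₂V₂)/(n−1) = (1000×16.8−78.2×92.9)/0.49 = 19500 J.
ΔU = nCvΔT = 3.97×23.8×(220−509) = -27200 J.
Q = ΔU + W = -7780 J.
State after step 1: P = 78.2 kPa, V = 92.9 L, T = 220 K.
Step 2 — Adiabatic: T₂/T₁ = (P₂/P₁)^((γ−1)/γ) ⇒ T₂ = 220×(0.366)^0.259 = 170 K; V₂ = 196 L.
ΔU = nCvΔT = 3.97×23.8×(170−220) = -4770 J.
Q = 0 for an adiabatic process, so W = −ΔU = 4770 J.
Net over both steps: W = 24200 J, Q = -7780 J, ΔU = -32000 J.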